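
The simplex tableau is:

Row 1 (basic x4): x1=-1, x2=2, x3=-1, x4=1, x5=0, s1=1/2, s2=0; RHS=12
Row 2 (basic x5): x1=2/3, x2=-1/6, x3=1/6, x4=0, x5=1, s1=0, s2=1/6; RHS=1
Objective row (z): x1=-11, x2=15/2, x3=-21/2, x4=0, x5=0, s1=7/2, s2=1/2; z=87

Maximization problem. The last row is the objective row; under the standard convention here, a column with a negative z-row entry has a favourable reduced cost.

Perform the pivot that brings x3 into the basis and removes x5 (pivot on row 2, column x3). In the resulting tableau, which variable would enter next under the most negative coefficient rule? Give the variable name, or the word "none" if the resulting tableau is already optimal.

Pivot element 1/6. New z-row = old z-row − (-21/2)·(row 2/(1/6)).
Updated z-row coefficients: x1: 31, x2: -3, x3: 0, x4: 0, x5: 63, s1: 7/2, s2: 11.
The most negative is -3 in column x2, so x2 would enter next.

x2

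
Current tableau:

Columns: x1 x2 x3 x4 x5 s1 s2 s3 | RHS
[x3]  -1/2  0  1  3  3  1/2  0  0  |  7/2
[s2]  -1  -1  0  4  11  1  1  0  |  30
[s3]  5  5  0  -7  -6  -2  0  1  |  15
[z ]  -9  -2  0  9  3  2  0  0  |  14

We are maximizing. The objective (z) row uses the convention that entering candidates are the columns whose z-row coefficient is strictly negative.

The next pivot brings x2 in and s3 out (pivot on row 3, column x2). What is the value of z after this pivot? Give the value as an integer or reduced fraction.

Minimum ratio for x2: 15/5 = 3.
z changes by −(z-row coeff of x2)·ratio = −(-2)·3 = 6.
New z = 14 + 6 = 20.

20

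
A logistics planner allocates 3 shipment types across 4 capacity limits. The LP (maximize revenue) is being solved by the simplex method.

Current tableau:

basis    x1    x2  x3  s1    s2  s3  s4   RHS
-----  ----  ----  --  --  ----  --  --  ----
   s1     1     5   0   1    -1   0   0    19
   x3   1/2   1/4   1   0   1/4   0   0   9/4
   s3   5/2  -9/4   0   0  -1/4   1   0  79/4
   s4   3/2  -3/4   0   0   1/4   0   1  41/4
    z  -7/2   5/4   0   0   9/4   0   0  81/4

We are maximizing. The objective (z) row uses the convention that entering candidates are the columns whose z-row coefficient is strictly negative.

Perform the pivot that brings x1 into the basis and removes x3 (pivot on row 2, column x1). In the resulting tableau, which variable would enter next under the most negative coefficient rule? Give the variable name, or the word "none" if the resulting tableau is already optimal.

none

Pivot element 1/2. New z-row = old z-row − (-7/2)·(row 2/(1/2)).
Updated z-row coefficients: x1: 0, x2: 3, x3: 7, s1: 0, s2: 4, s3: 0, s4: 0.
No coefficient is strictly negative; the tableau after this pivot is optimal.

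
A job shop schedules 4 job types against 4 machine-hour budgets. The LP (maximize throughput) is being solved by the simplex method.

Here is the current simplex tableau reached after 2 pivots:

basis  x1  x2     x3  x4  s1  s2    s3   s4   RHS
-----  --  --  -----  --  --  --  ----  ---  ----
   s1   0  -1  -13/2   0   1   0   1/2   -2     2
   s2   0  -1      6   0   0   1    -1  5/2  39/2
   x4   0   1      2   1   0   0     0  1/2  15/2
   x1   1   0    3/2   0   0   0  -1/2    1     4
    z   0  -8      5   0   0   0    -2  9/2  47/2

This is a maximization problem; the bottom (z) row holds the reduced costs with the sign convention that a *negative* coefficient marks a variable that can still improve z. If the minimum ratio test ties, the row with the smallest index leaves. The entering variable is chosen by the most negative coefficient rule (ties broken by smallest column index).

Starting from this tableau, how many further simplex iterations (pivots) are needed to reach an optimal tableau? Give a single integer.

2

pivot: x2 in, x4 out → z = 167/2
pivot: s3 in, s1 out → z = 243/2
No improving column remains; optimal.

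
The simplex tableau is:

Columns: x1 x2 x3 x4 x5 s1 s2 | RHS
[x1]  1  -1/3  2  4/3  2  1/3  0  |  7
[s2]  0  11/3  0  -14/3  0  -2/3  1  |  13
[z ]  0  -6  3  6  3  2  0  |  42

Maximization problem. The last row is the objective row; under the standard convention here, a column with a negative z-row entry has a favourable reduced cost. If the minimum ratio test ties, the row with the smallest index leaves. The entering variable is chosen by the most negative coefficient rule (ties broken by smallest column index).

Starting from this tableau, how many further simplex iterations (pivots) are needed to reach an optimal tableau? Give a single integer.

pivot: x2 in, s2 out → z = 696/11
pivot: x4 in, x1 out → z = 78
No improving column remains; optimal.

2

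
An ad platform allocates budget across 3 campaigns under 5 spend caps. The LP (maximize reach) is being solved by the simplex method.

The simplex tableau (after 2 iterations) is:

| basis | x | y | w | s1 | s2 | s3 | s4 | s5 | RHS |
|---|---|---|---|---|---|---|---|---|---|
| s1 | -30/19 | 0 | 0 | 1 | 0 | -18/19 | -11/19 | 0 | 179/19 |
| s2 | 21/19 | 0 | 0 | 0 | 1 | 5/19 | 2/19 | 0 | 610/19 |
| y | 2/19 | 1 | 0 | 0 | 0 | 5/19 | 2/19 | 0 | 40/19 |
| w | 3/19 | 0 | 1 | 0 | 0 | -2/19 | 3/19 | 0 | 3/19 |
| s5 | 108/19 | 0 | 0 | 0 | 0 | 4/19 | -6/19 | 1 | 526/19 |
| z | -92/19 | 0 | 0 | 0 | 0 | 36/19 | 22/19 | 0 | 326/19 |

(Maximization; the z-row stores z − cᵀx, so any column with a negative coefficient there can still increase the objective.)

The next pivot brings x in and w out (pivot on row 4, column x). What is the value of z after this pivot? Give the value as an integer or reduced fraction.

22

Minimum ratio for x: (3/19)/(3/19) = 1.
z changes by −(z-row coeff of x)·ratio = −(-92/19)·1 = 92/19.
New z = 326/19 + (92/19) = 22.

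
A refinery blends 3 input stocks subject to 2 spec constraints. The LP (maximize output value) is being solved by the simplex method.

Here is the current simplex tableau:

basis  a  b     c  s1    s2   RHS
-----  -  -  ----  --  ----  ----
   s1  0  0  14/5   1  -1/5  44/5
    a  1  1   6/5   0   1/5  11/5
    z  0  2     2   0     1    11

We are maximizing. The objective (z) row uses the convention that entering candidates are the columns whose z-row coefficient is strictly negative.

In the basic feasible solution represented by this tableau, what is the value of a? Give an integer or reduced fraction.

11/5

a is basic (row 2); its value is the RHS of that row: 11/5.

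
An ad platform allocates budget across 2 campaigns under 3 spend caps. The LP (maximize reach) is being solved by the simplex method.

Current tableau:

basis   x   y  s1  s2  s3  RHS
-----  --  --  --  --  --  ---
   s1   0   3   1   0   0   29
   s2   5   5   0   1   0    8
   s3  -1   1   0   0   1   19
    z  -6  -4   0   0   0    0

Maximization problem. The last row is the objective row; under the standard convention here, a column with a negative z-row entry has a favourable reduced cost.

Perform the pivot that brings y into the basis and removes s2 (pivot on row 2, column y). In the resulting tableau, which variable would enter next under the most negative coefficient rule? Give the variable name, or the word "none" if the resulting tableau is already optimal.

Pivot element 5. New z-row = old z-row − (-4)·(row 2/5).
Updated z-row coefficients: x: -2, y: 0, s1: 0, s2: 4/5, s3: 0.
The most negative is -2 in column x, so x would enter next.

x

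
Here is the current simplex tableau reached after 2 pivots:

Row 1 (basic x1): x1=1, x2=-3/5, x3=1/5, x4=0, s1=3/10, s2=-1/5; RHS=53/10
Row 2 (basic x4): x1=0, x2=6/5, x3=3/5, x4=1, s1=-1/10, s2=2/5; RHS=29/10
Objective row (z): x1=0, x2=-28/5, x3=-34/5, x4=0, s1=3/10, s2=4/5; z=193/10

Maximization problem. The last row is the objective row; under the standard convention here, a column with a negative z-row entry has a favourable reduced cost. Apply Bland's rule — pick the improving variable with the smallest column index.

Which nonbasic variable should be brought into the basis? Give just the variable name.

Objective-row coefficients: x1: 0, x2: -28/5, x3: -34/5, x4: 0, s1: 3/10, s2: 4/5.
Improving columns: x2, x3. Bland's rule picks the smallest column index → x2.

x2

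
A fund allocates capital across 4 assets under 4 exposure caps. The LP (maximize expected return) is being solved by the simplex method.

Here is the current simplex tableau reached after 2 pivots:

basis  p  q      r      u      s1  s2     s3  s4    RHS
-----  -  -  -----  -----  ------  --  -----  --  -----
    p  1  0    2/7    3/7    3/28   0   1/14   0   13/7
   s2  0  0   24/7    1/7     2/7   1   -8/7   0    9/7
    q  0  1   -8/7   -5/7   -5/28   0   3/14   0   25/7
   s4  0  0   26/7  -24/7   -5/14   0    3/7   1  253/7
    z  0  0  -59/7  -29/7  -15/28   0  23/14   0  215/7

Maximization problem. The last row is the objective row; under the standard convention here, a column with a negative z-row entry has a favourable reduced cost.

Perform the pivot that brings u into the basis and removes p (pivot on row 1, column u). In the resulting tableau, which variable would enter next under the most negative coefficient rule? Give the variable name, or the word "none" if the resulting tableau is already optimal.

r

Pivot element 3/7. New z-row = old z-row − (-29/7)·(row 1/(3/7)).
Updated z-row coefficients: p: 29/3, q: 0, r: -17/3, u: 0, s1: 1/2, s2: 0, s3: 7/3, s4: 0.
The most negative is -17/3 in column r, so r would enter next.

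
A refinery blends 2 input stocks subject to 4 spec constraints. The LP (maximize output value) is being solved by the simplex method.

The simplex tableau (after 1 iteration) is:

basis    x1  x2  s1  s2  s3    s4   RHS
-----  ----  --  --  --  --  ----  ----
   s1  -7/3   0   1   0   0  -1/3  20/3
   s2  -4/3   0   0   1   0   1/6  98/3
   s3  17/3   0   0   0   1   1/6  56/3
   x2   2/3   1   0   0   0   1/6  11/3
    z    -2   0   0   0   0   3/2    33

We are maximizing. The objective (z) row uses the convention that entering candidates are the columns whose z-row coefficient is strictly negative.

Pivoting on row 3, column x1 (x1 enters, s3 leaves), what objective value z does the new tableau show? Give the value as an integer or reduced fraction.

Minimum ratio for x1: (56/3)/(17/3) = 56/17.
z changes by −(z-row coeff of x1)·ratio = −(-2)·(56/17) = 112/17.
New z = 33 + (112/17) = 673/17.

673/17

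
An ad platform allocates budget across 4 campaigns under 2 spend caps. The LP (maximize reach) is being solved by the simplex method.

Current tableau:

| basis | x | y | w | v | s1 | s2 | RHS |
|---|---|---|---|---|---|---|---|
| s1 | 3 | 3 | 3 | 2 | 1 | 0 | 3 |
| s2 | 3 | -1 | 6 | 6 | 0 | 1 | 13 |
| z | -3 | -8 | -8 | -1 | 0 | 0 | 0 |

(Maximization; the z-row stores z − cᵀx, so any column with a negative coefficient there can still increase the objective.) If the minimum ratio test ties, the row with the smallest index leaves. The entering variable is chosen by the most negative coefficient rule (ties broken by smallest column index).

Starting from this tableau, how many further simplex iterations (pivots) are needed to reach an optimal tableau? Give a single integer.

1

pivot: y in, s1 out → z = 8
No improving column remains; optimal.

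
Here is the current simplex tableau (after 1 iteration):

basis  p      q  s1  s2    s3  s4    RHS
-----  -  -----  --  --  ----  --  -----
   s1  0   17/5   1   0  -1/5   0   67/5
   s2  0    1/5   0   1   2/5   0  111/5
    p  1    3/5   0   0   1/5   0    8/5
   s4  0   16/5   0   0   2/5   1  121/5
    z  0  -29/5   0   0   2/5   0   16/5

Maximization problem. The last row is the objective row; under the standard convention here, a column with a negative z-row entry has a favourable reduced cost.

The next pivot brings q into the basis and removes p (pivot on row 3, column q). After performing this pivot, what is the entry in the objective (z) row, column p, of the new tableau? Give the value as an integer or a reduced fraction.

Pivot element is row 3, column q: 3/5.
Normalize row 3: new (row 3, p) = 1/(3/5) = 5/3.
z-row ← z-row − (-29/5)·(new row 3): 0 − (-29/5)·(5/3) = 29/3.

29/3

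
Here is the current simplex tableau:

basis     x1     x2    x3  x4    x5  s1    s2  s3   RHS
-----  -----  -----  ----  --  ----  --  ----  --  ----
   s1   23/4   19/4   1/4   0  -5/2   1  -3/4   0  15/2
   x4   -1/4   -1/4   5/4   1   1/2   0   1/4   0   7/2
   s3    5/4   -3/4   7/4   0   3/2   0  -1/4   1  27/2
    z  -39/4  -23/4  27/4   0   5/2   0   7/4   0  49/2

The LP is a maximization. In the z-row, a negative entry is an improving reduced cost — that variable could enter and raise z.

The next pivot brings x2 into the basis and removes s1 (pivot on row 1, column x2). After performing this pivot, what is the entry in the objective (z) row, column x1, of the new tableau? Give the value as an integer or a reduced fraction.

Pivot element is row 1, column x2: 19/4.
Normalize row 1: new (row 1, x1) = (23/4)/(19/4) = 23/19.
z-row ← z-row − (-23/4)·(new row 1): -39/4 − (-23/4)·(23/19) = -53/19.

-53/19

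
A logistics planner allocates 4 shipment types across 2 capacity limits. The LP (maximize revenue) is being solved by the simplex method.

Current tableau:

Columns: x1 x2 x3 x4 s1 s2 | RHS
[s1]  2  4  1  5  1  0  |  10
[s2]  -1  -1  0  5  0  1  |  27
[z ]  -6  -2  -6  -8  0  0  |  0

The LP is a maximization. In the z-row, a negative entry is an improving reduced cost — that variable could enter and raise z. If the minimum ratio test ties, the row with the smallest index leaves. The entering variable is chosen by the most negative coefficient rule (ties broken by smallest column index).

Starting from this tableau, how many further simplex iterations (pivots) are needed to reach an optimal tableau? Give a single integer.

2

pivot: x4 in, s1 out → z = 16
pivot: x3 in, x4 out → z = 60
No improving column remains; optimal.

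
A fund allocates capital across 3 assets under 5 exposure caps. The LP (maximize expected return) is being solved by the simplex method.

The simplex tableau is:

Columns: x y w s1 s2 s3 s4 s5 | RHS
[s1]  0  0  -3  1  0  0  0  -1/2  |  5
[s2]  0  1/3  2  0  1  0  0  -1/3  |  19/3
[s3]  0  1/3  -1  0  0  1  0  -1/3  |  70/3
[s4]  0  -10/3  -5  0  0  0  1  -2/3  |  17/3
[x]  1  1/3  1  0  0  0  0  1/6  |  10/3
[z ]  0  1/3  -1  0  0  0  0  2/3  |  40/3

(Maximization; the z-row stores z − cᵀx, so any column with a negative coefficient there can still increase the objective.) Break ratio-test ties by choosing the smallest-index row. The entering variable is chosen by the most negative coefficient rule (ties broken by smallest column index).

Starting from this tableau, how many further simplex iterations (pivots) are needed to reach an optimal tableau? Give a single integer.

pivot: w in, s2 out → z = 33/2
No improving column remains; optimal.

1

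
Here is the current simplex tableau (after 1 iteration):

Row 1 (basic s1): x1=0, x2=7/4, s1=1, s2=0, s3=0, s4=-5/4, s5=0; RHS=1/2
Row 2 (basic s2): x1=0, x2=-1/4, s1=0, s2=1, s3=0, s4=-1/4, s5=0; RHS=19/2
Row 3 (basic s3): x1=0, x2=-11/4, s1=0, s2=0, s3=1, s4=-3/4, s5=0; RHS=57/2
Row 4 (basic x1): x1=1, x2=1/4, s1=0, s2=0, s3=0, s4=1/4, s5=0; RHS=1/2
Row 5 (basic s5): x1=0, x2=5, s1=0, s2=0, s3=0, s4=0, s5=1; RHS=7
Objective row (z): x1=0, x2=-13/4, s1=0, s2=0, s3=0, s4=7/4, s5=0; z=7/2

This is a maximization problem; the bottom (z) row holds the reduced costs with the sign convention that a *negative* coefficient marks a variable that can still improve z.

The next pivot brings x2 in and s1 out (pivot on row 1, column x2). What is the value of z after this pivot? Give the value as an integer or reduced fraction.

31/7

Minimum ratio for x2: (1/2)/(7/4) = 2/7.
z changes by −(z-row coeff of x2)·ratio = −(-13/4)·(2/7) = 13/14.
New z = 7/2 + (13/14) = 31/7.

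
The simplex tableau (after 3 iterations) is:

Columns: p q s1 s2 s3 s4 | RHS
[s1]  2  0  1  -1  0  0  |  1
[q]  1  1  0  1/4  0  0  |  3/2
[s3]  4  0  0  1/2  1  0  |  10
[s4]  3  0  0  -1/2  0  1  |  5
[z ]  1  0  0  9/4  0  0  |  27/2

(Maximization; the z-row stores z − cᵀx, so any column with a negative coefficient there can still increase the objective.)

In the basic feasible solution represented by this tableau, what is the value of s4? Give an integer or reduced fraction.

5

s4 is basic (row 4); its value is the RHS of that row: 5.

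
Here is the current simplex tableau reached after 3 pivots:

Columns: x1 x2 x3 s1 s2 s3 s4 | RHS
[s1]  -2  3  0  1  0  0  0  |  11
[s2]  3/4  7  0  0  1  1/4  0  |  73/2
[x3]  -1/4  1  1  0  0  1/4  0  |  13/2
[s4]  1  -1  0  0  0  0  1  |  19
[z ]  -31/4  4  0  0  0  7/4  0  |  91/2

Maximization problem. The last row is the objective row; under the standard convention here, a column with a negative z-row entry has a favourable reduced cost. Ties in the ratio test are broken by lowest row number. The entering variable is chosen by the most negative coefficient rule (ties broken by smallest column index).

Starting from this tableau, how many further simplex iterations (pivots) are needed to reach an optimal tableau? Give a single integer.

2

pivot: x1 in, s4 out → z = 771/4
pivot: x2 in, s2 out → z = 6309/31
No improving column remains; optimal.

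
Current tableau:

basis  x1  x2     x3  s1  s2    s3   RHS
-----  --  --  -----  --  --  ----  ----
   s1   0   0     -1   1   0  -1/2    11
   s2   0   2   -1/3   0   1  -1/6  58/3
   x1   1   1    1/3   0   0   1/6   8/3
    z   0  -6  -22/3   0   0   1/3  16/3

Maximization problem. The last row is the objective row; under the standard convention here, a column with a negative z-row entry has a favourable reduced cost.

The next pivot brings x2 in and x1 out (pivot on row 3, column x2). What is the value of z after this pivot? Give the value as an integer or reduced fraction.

Minimum ratio for x2: (8/3)/1 = 8/3.
z changes by −(z-row coeff of x2)·ratio = −(-6)·(8/3) = 16.
New z = 16/3 + 16 = 64/3.

64/3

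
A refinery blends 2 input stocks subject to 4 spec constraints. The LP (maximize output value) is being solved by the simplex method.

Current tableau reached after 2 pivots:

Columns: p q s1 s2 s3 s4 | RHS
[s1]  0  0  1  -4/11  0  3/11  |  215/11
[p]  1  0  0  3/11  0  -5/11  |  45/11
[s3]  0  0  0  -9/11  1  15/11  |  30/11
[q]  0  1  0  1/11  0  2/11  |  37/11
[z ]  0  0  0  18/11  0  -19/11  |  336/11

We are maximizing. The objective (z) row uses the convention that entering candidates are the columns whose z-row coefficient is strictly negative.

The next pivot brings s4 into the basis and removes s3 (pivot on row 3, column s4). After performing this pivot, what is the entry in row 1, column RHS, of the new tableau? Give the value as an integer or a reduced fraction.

Pivot element is row 3, column s4: 15/11.
Normalize row 3: new (row 3, RHS) = (30/11)/(15/11) = 2.
row 1 ← row 1 − (3/11)·(new row 3): 215/11 − (3/11)·2 = 19.

19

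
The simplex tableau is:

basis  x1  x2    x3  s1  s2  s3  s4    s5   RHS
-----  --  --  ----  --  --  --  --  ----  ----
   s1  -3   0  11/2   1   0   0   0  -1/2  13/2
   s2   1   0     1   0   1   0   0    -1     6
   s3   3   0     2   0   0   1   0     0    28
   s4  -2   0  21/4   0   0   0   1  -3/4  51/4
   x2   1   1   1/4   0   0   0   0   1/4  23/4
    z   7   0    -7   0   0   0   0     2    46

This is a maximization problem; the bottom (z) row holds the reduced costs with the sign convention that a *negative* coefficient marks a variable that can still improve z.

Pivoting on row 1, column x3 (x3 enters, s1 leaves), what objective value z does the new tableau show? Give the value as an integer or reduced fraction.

Minimum ratio for x3: (13/2)/(11/2) = 13/11.
z changes by −(z-row coeff of x3)·ratio = −(-7)·(13/11) = 91/11.
New z = 46 + (91/11) = 597/11.

597/11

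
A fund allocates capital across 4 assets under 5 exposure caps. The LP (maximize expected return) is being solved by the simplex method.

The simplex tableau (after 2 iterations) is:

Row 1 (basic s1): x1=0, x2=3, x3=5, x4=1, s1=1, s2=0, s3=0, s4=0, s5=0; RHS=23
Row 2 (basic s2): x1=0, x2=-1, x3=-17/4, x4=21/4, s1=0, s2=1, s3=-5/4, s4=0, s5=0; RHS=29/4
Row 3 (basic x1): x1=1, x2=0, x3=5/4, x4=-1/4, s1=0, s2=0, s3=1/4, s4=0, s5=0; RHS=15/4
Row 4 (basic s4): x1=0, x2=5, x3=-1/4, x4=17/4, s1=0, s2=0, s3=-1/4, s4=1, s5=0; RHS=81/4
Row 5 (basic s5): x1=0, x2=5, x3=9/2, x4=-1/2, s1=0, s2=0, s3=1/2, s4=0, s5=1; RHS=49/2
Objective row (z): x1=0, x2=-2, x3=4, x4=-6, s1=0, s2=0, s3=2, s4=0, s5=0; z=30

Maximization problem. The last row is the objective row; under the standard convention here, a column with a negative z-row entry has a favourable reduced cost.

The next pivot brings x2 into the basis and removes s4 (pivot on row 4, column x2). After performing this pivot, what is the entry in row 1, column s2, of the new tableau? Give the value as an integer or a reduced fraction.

Pivot element is row 4, column x2: 5.
Normalize row 4: new (row 4, s2) = 0/5 = 0.
row 1 ← row 1 − 3·(new row 4): 0 − 3·0 = 0.

0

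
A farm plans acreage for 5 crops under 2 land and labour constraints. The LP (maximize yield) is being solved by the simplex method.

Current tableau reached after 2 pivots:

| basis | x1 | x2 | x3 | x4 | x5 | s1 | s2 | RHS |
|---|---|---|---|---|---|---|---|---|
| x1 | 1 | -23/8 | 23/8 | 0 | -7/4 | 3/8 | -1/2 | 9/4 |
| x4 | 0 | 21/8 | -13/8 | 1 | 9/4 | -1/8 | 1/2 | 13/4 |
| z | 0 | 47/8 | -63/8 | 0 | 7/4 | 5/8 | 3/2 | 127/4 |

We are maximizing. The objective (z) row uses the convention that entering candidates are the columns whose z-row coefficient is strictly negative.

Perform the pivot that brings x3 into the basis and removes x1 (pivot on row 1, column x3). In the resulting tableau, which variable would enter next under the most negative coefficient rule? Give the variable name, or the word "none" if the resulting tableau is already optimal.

x5

Pivot element 23/8. New z-row = old z-row − (-63/8)·(row 1/(23/8)).
Updated z-row coefficients: x1: 63/23, x2: -2, x3: 0, x4: 0, x5: -70/23, s1: 38/23, s2: 3/23.
The most negative is -70/23 in column x5, so x5 would enter next.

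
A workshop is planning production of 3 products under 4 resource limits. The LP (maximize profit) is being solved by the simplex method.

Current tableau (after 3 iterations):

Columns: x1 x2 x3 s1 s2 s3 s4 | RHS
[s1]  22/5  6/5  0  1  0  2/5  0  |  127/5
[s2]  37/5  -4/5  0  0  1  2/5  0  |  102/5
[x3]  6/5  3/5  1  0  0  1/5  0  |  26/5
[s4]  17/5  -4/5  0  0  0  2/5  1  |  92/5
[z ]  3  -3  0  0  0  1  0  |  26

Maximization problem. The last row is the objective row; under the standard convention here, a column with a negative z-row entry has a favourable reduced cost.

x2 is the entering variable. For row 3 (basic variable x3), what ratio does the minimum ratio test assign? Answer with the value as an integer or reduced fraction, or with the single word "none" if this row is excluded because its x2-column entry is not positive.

Ratio = RHS / (x2 entry) = (26/5) / (3/5) = 26/3.

26/3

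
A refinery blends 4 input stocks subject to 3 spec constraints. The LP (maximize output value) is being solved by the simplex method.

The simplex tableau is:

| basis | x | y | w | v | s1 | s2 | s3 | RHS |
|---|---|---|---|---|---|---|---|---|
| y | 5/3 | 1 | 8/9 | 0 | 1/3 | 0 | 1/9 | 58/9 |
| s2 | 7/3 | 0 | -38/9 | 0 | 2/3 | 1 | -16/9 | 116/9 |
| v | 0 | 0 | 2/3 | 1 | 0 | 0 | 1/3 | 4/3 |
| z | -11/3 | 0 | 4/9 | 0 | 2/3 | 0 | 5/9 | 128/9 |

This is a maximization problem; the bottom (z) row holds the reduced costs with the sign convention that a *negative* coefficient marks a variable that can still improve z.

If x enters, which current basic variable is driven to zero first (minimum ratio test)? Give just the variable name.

y

Ratios: row 1 (y): (58/9)/(5/3) = 58/15; row 2 (s2): (116/9)/(7/3) = 116/21; row 3 (v): entry 0 ≤ 0, skip.
Minimum ratio 58/15 is in the y row, so y leaves.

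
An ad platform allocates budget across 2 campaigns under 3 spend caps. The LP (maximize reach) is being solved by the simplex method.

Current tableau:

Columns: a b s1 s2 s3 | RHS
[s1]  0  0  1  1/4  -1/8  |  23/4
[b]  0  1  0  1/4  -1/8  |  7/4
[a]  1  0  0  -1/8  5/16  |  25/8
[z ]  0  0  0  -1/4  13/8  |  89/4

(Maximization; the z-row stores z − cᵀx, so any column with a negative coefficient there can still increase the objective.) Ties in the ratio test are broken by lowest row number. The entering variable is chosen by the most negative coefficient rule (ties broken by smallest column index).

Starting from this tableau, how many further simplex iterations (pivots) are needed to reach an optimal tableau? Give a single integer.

1

pivot: s2 in, b out → z = 24
No improving column remains; optimal.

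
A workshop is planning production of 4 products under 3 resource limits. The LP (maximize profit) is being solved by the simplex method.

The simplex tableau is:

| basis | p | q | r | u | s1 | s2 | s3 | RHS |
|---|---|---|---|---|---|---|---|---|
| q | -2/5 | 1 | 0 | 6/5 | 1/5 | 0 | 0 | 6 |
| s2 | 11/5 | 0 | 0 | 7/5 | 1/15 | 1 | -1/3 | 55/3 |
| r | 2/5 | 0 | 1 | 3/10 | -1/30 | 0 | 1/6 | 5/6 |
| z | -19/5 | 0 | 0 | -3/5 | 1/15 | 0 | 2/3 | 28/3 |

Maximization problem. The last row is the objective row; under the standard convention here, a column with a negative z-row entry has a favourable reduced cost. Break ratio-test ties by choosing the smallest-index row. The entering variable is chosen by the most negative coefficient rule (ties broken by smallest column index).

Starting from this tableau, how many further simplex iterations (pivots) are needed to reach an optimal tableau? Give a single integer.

pivot: p in, r out → z = 69/4
pivot: s1 in, q out → z = 55/2
No improving column remains; optimal.

2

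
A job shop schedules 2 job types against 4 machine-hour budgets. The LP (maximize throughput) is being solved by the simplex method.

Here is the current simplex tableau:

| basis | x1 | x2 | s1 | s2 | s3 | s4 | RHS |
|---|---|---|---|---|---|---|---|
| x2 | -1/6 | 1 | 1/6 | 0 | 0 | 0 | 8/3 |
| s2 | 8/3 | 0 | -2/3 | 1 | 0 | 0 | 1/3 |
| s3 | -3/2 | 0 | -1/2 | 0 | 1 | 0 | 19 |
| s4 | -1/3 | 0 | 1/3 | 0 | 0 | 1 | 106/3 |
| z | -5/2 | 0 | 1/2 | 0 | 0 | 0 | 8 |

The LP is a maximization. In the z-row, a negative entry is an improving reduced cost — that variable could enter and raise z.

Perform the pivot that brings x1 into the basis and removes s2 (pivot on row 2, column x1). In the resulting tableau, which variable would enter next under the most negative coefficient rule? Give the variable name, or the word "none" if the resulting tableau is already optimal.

Pivot element 8/3. New z-row = old z-row − (-5/2)·(row 2/(8/3)).
Updated z-row coefficients: x1: 0, x2: 0, s1: -1/8, s2: 15/16, s3: 0, s4: 0.
The most negative is -1/8 in column s1, so s1 would enter next.

s1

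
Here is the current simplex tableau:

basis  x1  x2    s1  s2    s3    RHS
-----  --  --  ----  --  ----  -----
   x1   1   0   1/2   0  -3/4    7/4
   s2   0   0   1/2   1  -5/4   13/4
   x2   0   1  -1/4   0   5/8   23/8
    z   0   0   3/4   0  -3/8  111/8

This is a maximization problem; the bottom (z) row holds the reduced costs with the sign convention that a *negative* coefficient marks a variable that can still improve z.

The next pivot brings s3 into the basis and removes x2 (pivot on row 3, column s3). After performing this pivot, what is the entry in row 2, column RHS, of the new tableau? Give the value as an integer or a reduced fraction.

Pivot element is row 3, column s3: 5/8.
Normalize row 3: new (row 3, RHS) = (23/8)/(5/8) = 23/5.
row 2 ← row 2 − (-5/4)·(new row 3): 13/4 − (-5/4)·(23/5) = 9.

9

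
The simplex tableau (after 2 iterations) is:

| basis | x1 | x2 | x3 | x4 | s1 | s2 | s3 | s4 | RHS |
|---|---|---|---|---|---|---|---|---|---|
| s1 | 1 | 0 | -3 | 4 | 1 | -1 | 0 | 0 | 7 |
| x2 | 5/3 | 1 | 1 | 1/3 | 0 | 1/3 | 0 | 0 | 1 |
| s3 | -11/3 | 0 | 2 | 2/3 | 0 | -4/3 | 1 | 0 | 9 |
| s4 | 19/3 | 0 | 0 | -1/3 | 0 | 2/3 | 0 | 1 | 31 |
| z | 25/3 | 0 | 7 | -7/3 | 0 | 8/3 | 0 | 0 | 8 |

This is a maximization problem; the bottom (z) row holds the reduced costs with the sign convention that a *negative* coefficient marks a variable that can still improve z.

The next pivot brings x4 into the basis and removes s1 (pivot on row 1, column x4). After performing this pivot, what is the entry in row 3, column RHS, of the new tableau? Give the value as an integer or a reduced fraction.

47/6

Pivot element is row 1, column x4: 4.
Normalize row 1: new (row 1, RHS) = 7/4 = 7/4.
row 3 ← row 3 − (2/3)·(new row 1): 9 − (2/3)·(7/4) = 47/6.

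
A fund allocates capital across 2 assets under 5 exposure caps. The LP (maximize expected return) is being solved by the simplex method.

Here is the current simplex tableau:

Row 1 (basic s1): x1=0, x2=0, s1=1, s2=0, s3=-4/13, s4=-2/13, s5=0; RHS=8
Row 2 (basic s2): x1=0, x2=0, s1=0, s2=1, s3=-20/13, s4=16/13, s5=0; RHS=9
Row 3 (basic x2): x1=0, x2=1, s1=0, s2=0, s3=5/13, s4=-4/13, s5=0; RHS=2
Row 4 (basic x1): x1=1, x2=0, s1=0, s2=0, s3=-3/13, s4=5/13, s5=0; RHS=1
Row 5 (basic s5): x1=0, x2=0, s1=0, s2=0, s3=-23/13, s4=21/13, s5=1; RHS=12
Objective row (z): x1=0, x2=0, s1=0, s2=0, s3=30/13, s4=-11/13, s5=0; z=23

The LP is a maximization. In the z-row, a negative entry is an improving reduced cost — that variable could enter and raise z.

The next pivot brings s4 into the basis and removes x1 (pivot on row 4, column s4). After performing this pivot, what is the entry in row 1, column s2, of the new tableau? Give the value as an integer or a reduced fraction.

0

Pivot element is row 4, column s4: 5/13.
Normalize row 4: new (row 4, s2) = 0/(5/13) = 0.
row 1 ← row 1 − (-2/13)·(new row 4): 0 − (-2/13)·0 = 0.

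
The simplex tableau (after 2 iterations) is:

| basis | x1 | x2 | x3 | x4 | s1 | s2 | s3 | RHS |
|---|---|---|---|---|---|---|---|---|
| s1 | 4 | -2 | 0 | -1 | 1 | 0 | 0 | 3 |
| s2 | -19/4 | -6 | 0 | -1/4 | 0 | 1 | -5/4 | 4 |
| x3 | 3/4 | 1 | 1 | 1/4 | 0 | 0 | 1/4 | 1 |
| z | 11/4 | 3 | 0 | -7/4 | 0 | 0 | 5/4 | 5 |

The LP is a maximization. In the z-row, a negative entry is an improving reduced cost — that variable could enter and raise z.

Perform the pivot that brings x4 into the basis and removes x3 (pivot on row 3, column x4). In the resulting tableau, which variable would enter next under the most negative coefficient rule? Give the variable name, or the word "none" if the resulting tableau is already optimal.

Pivot element 1/4. New z-row = old z-row − (-7/4)·(row 3/(1/4)).
Updated z-row coefficients: x1: 8, x2: 10, x3: 7, x4: 0, s1: 0, s2: 0, s3: 3.
No coefficient is strictly negative; the tableau after this pivot is optimal.

none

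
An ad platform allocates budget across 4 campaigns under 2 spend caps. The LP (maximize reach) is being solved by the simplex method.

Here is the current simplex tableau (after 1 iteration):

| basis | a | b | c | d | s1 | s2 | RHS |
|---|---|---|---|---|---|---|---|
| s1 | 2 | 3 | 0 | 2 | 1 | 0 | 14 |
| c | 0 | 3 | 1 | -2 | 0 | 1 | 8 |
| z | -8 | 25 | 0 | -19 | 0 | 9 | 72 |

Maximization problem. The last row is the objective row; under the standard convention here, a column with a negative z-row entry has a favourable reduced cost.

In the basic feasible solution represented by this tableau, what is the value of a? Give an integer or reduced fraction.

0

a is nonbasic (not in the basis column), so its value in the current BFS is 0.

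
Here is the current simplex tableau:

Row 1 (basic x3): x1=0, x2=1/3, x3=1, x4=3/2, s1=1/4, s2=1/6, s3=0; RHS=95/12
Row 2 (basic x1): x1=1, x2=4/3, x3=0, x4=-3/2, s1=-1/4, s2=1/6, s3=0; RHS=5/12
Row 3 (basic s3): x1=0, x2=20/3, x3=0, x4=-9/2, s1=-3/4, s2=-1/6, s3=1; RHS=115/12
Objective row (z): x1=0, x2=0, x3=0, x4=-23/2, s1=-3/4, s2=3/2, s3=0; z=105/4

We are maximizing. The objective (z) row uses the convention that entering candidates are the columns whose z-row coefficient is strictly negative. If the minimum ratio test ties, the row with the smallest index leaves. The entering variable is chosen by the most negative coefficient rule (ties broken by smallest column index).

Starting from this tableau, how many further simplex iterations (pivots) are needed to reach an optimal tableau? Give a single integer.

1

pivot: x4 in, x3 out → z = 1565/18
No improving column remains; optimal.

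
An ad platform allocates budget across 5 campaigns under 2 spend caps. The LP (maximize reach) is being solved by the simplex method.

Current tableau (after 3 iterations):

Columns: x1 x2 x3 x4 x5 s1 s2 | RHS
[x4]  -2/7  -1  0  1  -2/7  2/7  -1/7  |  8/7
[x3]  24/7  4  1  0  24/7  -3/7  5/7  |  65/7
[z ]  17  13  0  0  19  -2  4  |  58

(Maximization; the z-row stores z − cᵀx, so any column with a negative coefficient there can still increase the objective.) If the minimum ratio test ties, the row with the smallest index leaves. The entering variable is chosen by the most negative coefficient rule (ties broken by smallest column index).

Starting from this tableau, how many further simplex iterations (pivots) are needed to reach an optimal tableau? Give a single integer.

pivot: s1 in, x4 out → z = 66
No improving column remains; optimal.

1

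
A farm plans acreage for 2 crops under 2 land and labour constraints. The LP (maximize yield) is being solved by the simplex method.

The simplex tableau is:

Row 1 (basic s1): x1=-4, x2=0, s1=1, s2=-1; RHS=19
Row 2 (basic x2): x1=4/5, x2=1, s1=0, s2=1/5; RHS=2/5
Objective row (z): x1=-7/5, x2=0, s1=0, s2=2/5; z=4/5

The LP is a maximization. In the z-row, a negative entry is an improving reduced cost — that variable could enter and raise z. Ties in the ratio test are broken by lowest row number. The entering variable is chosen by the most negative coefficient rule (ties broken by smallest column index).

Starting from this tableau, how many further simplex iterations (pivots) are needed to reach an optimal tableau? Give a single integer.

1

pivot: x1 in, x2 out → z = 3/2
No improving column remains; optimal.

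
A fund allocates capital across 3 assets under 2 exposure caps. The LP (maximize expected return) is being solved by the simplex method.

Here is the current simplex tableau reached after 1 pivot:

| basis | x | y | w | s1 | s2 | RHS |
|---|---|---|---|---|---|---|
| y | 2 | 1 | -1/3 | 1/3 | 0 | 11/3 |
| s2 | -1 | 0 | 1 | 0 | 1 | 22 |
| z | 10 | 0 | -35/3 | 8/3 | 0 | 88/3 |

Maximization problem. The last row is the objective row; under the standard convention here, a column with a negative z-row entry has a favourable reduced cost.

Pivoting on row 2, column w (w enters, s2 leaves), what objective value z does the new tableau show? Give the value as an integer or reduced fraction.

286

Minimum ratio for w: 22/1 = 22.
z changes by −(z-row coeff of w)·ratio = −(-35/3)·22 = 770/3.
New z = 88/3 + (770/3) = 286.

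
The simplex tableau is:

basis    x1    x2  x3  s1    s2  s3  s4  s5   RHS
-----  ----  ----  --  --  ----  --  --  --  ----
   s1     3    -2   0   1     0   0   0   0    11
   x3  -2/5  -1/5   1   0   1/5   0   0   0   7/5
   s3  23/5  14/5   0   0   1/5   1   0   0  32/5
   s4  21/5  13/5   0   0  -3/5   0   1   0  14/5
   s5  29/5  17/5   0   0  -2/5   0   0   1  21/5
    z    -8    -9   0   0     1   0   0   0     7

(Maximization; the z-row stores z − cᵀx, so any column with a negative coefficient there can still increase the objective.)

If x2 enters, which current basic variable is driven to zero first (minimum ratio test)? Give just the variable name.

s4

Ratios: row 1 (s1): entry -2 ≤ 0, skip; row 2 (x3): entry -1/5 ≤ 0, skip; row 3 (s3): (32/5)/(14/5) = 16/7; row 4 (s4): (14/5)/(13/5) = 14/13; row 5 (s5): (21/5)/(17/5) = 21/17.
Minimum ratio 14/13 is in the s4 row, so s4 leaves.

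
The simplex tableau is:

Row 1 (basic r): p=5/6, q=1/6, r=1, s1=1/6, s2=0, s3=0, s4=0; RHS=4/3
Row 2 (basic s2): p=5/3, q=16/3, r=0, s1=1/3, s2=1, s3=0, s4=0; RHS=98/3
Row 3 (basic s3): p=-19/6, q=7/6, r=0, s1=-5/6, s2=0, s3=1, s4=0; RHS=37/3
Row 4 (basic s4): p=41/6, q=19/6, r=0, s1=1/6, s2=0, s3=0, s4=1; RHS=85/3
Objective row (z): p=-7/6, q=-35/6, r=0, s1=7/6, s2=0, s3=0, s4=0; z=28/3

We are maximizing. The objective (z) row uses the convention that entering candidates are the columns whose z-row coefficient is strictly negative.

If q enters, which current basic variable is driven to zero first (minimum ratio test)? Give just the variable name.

Ratios: row 1 (r): (4/3)/(1/6) = 8; row 2 (s2): (98/3)/(16/3) = 49/8; row 3 (s3): (37/3)/(7/6) = 74/7; row 4 (s4): (85/3)/(19/6) = 170/19.
Minimum ratio 49/8 is in the s2 row, so s2 leaves.

s2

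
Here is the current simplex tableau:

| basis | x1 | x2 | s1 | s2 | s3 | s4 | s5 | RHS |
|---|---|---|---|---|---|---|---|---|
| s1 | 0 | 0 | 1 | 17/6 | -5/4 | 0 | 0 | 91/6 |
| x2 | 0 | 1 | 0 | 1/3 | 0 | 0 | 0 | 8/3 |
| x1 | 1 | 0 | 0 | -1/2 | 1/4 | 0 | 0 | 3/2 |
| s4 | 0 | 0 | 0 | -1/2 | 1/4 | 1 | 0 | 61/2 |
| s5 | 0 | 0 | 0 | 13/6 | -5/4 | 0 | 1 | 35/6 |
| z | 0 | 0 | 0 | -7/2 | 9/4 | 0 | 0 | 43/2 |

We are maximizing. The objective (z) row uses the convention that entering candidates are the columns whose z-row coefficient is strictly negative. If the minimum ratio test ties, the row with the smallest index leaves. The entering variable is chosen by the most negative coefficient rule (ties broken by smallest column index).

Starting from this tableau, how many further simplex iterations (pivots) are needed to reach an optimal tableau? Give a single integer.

1

pivot: s2 in, s5 out → z = 402/13
No improving column remains; optimal.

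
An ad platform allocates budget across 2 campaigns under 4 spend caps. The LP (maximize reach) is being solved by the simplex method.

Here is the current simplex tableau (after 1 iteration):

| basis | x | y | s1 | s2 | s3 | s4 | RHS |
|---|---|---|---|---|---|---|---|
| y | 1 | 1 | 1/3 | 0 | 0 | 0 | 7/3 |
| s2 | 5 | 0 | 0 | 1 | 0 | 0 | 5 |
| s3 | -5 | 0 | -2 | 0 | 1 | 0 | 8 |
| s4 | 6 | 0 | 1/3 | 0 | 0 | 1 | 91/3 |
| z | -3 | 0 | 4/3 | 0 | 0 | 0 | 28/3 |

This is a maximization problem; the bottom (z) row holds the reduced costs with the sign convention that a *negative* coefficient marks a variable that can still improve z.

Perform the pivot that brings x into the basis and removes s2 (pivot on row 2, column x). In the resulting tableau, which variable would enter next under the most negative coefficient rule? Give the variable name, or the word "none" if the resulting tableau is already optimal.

none

Pivot element 5. New z-row = old z-row − (-3)·(row 2/5).
Updated z-row coefficients: x: 0, y: 0, s1: 4/3, s2: 3/5, s3: 0, s4: 0.
No coefficient is strictly negative; the tableau after this pivot is optimal.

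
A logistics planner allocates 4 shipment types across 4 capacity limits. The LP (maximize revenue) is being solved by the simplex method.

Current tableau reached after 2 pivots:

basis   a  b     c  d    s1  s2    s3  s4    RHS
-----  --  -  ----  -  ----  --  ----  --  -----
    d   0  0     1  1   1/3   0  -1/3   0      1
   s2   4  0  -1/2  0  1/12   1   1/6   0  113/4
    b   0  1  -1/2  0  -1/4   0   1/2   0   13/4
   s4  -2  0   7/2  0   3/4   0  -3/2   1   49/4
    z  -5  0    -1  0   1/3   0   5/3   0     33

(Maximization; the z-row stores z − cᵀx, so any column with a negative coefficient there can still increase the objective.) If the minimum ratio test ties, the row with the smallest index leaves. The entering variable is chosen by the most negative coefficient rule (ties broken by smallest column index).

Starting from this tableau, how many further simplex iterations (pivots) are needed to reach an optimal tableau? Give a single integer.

pivot: a in, s2 out → z = 1093/16
pivot: c in, d out → z = 1119/16
No improving column remains; optimal.

2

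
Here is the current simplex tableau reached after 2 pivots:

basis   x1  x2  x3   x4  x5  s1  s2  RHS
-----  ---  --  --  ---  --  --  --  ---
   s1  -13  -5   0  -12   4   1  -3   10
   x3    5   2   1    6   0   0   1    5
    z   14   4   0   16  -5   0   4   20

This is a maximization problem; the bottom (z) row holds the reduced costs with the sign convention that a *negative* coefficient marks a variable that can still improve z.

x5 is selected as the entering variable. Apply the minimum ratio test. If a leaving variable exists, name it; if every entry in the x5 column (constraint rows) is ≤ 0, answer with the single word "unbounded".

s1

Ratios: row 1 (s1): 10/4 = 5/2; row 2 (x3): entry 0 ≤ 0, skip.
Minimum ratio is in the s1 row, so s1 leaves.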